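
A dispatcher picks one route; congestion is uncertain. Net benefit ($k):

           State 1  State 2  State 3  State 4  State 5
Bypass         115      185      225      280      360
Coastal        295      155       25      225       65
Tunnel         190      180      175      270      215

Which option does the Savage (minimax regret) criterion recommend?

Column bests: State 1=295, State 2=185, State 3=225, State 4=280, State 5=360.
Bypass regrets: 180, 0, 0, 0, 0 → max 180
Coastal regrets: 0, 30, 200, 55, 295 → max 295
Tunnel regrets: 105, 5, 50, 10, 145 → max 145
Smallest max regret = 145 → Tunnel.

Tunnel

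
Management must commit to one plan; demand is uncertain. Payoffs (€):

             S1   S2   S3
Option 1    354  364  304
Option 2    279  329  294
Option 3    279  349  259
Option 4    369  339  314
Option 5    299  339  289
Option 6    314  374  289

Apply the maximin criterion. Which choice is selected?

Row minima: Option 1=304, Option 2=279, Option 3=259, Option 4=314, Option 5=289, Option 6=289
Best worst-case = 314 → Option 4.

Option 4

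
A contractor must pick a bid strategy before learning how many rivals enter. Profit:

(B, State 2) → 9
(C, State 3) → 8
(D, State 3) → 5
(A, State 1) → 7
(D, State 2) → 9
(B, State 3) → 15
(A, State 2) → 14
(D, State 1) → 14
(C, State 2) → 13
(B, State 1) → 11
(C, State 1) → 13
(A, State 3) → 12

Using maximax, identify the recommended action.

B

Row maxima: A=14, B=15, C=13, D=14
Best best-case = 15 → B.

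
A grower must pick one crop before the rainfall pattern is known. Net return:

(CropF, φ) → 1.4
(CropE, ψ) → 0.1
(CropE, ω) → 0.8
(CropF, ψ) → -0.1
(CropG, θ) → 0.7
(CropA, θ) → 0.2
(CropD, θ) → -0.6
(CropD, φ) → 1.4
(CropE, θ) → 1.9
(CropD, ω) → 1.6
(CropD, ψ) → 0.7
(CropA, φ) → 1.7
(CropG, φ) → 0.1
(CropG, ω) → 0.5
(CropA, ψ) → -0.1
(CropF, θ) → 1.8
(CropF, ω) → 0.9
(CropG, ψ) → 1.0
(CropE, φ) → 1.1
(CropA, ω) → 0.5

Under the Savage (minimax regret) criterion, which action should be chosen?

CropE

Column bests: θ=1.9, φ=1.7, ψ=1.0, ω=1.6.
CropA regrets: 1.7, 0.0, 1.1, 1.1 → max 1.7
CropF regrets: 0.1, 0.3, 1.1, 0.7 → max 1.1
CropE regrets: 0.0, 0.6, 0.9, 0.8 → max 0.9
CropD regrets: 2.5, 0.3, 0.3, 0.0 → max 2.5
CropG regrets: 1.2, 1.6, 0.0, 1.1 → max 1.6
Smallest max regret = 0.9 → CropE.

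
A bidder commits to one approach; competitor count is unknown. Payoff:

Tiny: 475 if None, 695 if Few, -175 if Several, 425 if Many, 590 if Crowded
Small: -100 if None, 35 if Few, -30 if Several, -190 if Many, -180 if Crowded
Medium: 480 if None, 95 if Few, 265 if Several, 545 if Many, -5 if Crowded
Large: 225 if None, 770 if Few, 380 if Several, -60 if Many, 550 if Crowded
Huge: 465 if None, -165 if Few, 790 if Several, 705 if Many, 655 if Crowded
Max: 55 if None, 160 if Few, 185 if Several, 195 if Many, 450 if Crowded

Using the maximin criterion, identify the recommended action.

Max

Row minima: Tiny=-175, Small=-190, Medium=-5, Large=-60, Huge=-165, Max=55
Best worst-case = 55 → Max.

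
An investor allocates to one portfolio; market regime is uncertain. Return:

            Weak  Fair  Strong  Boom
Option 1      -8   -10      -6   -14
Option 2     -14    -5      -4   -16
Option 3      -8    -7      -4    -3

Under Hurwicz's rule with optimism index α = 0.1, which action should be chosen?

Option 1: 0.1·(-6) + 0.9·(-14) = -13.2
Option 2: 0.1·(-4) + 0.9·(-16) = -14.8
Option 3: 0.1·(-3) + 0.9·(-8) = -7.5
Highest Hurwicz score = -7.5 → Option 3.

Option 3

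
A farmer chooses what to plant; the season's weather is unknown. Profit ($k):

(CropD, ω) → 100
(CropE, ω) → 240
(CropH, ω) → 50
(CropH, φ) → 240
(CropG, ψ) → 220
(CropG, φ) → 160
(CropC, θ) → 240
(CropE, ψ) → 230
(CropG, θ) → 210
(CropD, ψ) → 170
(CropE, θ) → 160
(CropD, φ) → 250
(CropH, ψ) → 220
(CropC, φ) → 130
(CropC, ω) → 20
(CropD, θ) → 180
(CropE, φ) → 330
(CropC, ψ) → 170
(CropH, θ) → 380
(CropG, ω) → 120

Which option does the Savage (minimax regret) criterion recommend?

Column bests: θ=380, φ=330, ψ=230, ω=240.
CropG regrets: 170, 170, 10, 120 → max 170
CropH regrets: 0, 90, 10, 190 → max 190
CropD regrets: 200, 80, 60, 140 → max 200
CropC regrets: 140, 200, 60, 220 → max 220
CropE regrets: 220, 0, 0, 0 → max 220
Smallest max regret = 170 → CropG.

CropG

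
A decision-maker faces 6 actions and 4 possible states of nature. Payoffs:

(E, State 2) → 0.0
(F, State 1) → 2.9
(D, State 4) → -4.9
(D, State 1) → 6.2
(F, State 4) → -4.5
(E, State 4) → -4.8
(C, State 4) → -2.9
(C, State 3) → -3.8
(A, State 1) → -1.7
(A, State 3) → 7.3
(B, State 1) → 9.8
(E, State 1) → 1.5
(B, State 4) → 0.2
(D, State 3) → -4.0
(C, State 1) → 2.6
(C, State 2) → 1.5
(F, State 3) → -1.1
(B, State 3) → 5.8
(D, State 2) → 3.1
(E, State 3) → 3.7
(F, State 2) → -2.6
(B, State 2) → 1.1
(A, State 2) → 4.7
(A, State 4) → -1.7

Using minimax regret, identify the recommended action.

Column bests: State 1=9.8, State 2=4.7, State 3=7.3, State 4=0.2.
A regrets: 11.5, 0.0, 0.0, 1.9 → max 11.5
B regrets: 0.0, 3.6, 1.5, 0.0 → max 3.6
C regrets: 7.2, 3.2, 11.1, 3.1 → max 11.1
D regrets: 3.6, 1.6, 11.3, 5.1 → max 11.3
E regrets: 8.3, 4.7, 3.6, 5.0 → max 8.3
F regrets: 6.9, 7.3, 8.4, 4.7 → max 8.4
Smallest max regret = 3.6 → B.

B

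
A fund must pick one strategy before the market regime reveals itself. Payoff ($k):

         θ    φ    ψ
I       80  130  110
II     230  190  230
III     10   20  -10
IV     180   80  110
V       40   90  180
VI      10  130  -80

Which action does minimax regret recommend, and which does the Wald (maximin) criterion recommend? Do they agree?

minimax regret → II; maximin → II (agree)

Column bests: θ=230, φ=190, ψ=230.
I regrets: 150, 60, 120 → max 150
II regrets: 0, 0, 0 → max 0
III regrets: 220, 170, 240 → max 240
IV regrets: 50, 110, 120 → max 120
V regrets: 190, 100, 50 → max 190
VI regrets: 220, 60, 310 → max 310
Smallest max regret = 0 → II.
Row minima: I=80, II=190, III=-10, IV=80, V=40, VI=-80
Best worst-case = 190 → II.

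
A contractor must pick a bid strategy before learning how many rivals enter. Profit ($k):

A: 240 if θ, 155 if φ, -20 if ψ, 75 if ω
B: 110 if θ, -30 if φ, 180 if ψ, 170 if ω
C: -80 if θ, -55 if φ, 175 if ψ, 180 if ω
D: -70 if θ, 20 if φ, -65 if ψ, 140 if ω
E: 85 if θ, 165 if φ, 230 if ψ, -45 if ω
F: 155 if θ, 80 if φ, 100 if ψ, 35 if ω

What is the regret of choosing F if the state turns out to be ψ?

Best payoff under ψ is 230.
Regret = 230 − 100 = 130.

130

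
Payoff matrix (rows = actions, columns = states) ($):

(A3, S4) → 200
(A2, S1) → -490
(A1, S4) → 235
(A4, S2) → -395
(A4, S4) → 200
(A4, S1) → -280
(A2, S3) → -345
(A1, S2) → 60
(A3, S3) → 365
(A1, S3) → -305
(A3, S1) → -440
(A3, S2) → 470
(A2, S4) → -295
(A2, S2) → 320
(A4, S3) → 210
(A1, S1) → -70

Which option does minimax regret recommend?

A3

Column bests: S1=-70, S2=470, S3=365, S4=235.
A1 regrets: 0, 410, 670, 0 → max 670
A2 regrets: 420, 150, 710, 530 → max 710
A3 regrets: 370, 0, 0, 35 → max 370
A4 regrets: 210, 865, 155, 35 → max 865
Smallest max regret = 370 → A3.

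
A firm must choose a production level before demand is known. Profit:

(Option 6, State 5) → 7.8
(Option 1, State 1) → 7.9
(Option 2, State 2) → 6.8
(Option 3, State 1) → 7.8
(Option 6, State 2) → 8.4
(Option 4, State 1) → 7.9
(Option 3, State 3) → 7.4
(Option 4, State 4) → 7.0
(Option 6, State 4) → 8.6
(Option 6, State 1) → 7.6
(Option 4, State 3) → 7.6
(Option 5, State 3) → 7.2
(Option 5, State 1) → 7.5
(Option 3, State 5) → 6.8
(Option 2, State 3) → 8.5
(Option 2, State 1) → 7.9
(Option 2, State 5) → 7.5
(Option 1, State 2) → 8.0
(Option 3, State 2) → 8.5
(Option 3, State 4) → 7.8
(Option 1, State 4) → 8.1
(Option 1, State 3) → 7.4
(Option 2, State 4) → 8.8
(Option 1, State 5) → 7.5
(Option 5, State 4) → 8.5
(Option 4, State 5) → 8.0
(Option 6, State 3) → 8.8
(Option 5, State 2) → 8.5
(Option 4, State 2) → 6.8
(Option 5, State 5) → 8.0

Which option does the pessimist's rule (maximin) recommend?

Option 6

Row minima: Option 1=7.4, Option 2=6.8, Option 3=6.8, Option 4=6.8, Option 5=7.2, Option 6=7.6
Best worst-case = 7.6 → Option 6.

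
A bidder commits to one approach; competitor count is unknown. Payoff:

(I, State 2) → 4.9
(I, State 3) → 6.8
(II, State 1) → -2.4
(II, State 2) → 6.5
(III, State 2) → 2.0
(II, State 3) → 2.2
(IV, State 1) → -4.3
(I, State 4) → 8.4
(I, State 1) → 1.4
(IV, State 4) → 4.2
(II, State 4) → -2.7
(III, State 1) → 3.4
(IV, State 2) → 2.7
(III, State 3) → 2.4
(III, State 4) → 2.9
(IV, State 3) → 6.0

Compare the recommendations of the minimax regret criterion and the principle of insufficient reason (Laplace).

Column bests: State 1=3.4, State 2=6.5, State 3=6.8, State 4=8.4.
I regrets: 2.0, 1.6, 0.0, 0.0 → max 2.0
II regrets: 5.8, 0.0, 4.6, 11.1 → max 11.1
III regrets: 0.0, 4.5, 4.4, 5.5 → max 5.5
IV regrets: 7.7, 3.8, 0.8, 4.2 → max 7.7
Smallest max regret = 2.0 → I.
Row averages: I=5.375, II=0.9, III=2.675, IV=2.15
Highest average = 5.375 → I.

minimax regret → I; laplace → I (agree)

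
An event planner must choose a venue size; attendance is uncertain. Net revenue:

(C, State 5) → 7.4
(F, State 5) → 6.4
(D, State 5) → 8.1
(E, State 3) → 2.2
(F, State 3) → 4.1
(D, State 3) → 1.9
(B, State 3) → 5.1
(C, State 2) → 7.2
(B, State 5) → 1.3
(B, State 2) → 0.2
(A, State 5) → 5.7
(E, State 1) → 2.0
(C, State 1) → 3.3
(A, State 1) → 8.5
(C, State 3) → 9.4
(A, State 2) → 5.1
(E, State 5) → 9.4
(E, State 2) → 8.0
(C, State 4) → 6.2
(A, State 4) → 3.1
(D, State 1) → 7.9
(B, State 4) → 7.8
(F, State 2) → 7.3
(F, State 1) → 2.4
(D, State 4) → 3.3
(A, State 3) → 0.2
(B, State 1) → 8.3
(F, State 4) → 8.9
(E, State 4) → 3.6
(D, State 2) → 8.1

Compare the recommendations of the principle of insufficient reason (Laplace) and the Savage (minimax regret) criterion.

Row averages: A=4.52, B=4.54, C=6.7, D=5.86, E=5.04, F=5.82
Highest average = 6.7 → C.
Column bests: State 1=8.5, State 2=8.1, State 3=9.4, State 4=8.9, State 5=9.4.
A regrets: 0.0, 3.0, 9.2, 5.8, 3.7 → max 9.2
B regrets: 0.2, 7.9, 4.3, 1.1, 8.1 → max 8.1
C regrets: 5.2, 0.9, 0.0, 2.7, 2.0 → max 5.2
D regrets: 0.6, 0.0, 7.5, 5.6, 1.3 → max 7.5
E regrets: 6.5, 0.1, 7.2, 5.3, 0.0 → max 7.2
F regrets: 6.1, 0.8, 5.3, 0.0, 3.0 → max 6.1
Smallest max regret = 5.2 → C.

laplace → C; minimax regret → C (agree)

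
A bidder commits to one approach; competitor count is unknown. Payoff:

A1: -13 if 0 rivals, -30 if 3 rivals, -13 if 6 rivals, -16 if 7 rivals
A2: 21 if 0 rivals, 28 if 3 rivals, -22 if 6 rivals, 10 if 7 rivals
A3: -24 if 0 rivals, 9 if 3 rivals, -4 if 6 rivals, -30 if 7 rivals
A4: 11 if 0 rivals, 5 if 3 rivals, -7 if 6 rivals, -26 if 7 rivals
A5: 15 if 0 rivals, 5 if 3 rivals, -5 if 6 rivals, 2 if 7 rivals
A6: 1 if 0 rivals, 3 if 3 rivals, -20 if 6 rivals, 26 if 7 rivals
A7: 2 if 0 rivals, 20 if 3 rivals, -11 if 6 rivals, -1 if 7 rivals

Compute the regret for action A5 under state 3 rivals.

23

Best payoff under 3 rivals is 28.
Regret = 28 − 5 = 23.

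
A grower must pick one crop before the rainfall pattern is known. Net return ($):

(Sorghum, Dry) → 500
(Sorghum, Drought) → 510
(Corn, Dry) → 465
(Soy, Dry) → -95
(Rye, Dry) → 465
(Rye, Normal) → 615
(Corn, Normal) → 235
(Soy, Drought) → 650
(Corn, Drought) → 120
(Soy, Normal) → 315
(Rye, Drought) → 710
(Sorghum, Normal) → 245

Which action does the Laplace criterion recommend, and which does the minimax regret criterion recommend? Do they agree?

Row averages: Soy=290, Rye=1790/3, Corn=820/3, Sorghum=1255/3
Highest average = 1790/3 → Rye.
Column bests: Drought=710, Dry=500, Normal=615.
Soy regrets: 60, 595, 300 → max 595
Rye regrets: 0, 35, 0 → max 35
Corn regrets: 590, 35, 380 → max 590
Sorghum regrets: 200, 0, 370 → max 370
Smallest max regret = 35 → Rye.

laplace → Rye; minimax regret → Rye (agree)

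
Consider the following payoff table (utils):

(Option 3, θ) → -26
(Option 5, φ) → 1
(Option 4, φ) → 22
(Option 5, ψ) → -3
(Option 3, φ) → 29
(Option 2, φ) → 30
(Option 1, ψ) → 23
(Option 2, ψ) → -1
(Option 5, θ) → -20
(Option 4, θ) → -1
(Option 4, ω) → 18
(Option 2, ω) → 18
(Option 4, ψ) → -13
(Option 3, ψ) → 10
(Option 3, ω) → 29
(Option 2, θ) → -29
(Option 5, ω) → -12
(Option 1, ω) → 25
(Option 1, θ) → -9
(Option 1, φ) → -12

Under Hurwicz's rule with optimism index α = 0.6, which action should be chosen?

Option 1

Option 1: 0.6·25 + 0.4·(-12) = 10.2
Option 2: 0.6·30 + 0.4·(-29) = 6.4
Option 3: 0.6·29 + 0.4·(-26) = 7
Option 4: 0.6·22 + 0.4·(-13) = 8
Option 5: 0.6·1 + 0.4·(-20) = -7.4
Highest Hurwicz score = 10.2 → Option 1.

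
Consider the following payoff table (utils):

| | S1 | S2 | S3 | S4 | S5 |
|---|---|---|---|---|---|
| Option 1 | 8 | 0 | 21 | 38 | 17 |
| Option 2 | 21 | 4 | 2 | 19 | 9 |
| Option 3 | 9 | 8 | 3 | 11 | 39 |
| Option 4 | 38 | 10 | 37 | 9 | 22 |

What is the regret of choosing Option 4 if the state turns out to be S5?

Best payoff under S5 is 39.
Regret = 39 − 22 = 17.

17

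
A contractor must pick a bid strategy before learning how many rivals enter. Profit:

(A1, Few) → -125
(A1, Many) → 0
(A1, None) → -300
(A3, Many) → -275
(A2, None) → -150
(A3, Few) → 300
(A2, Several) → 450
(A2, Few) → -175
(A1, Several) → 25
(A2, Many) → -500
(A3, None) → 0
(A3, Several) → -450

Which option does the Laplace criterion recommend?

Row averages: A1=-100, A2=-93.75, A3=-106.25
Highest average = -93.75 → A2.

A2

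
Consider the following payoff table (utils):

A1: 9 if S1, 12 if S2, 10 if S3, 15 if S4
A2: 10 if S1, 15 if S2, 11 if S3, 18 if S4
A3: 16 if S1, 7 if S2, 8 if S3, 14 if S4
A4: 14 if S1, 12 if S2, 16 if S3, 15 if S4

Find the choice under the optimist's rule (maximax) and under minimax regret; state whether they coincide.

maximax → A2; minimax regret → A4 (disagree)

Row maxima: A1=15, A2=18, A3=16, A4=16
Best best-case = 18 → A2.
Column bests: S1=16, S2=15, S3=16, S4=18.
A1 regrets: 7, 3, 6, 3 → max 7
A2 regrets: 6, 0, 5, 0 → max 6
A3 regrets: 0, 8, 8, 4 → max 8
A4 regrets: 2, 3, 0, 3 → max 3
Smallest max regret = 3 → A4.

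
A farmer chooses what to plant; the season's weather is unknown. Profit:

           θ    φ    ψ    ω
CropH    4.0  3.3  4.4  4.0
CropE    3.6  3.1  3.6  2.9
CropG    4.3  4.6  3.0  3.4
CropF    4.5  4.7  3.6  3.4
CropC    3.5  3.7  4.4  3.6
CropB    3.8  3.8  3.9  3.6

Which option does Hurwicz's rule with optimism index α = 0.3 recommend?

CropF

CropH: 0.3·4.4 + 0.7·3.3 = 3.63
CropE: 0.3·3.6 + 0.7·2.9 = 3.11
CropG: 0.3·4.6 + 0.7·3.0 = 3.48
CropF: 0.3·4.7 + 0.7·3.4 = 3.79
CropC: 0.3·4.4 + 0.7·3.5 = 3.77
CropB: 0.3·3.9 + 0.7·3.6 = 3.69
Highest Hurwicz score = 3.79 → CropF.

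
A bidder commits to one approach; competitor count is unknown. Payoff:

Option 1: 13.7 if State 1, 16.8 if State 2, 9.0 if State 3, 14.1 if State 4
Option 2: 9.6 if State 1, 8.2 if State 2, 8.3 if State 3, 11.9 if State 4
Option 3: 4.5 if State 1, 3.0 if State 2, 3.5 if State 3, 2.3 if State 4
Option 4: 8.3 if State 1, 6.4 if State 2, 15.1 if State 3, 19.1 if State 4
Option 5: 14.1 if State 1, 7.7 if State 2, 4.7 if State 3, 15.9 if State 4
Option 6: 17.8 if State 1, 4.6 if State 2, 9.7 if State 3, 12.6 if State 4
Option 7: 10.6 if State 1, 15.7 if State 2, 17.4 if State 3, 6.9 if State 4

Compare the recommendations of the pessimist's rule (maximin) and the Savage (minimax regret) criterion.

maximin → Option 1; minimax regret → Option 1 (agree)

Row minima: Option 1=9.0, Option 2=8.2, Option 3=2.3, Option 4=6.4, Option 5=4.7, Option 6=4.6, Option 7=6.9
Best worst-case = 9.0 → Option 1.
Column bests: State 1=17.8, State 2=16.8, State 3=17.4, State 4=19.1.
Option 1 regrets: 4.1, 0.0, 8.4, 5.0 → max 8.4
Option 2 regrets: 8.2, 8.6, 9.1, 7.2 → max 9.1
Option 3 regrets: 13.3, 13.8, 13.9, 16.8 → max 16.8
Option 4 regrets: 9.5, 10.4, 2.3, 0.0 → max 10.4
Option 5 regrets: 3.7, 9.1, 12.7, 3.2 → max 12.7
Option 6 regrets: 0.0, 12.2, 7.7, 6.5 → max 12.2
Option 7 regrets: 7.2, 1.1, 0.0, 12.2 → max 12.2
Smallest max regret = 8.4 → Option 1.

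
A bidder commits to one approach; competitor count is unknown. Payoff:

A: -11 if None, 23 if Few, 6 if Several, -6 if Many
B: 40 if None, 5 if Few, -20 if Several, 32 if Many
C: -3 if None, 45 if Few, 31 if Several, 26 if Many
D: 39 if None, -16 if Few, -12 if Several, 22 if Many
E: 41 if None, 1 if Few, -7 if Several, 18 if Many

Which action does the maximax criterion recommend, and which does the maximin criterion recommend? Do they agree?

Row maxima: A=23, B=40, C=45, D=39, E=41
Best best-case = 45 → C.
Row minima: A=-11, B=-20, C=-3, D=-16, E=-7
Best worst-case = -3 → C.

maximax → C; maximin → C (agree)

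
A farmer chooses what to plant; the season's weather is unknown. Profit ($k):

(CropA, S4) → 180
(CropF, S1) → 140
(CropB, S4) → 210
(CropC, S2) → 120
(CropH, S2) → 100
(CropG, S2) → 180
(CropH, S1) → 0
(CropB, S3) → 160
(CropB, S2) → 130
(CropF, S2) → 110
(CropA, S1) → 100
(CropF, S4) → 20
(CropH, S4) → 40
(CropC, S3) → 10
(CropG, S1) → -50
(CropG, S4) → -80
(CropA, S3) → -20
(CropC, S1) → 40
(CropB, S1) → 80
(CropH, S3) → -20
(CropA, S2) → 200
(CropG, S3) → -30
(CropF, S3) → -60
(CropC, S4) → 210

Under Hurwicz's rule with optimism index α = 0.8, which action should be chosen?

CropB

CropB: 0.8·210 + 0.2·80 = 184
CropG: 0.8·180 + 0.2·(-80) = 128
CropH: 0.8·100 + 0.2·(-20) = 76
CropC: 0.8·210 + 0.2·10 = 170
CropF: 0.8·140 + 0.2·(-60) = 100
CropA: 0.8·200 + 0.2·(-20) = 156
Highest Hurwicz score = 184 → CropB.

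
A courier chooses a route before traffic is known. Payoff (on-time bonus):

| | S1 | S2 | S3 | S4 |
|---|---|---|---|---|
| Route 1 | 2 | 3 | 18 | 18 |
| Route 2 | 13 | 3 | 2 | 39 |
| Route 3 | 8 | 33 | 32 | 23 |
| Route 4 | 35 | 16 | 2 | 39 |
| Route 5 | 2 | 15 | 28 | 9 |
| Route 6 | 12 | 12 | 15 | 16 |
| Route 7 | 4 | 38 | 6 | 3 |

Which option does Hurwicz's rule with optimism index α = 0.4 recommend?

Route 3

Route 1: 0.4·18 + 0.6·2 = 8.4
Route 2: 0.4·39 + 0.6·2 = 16.8
Route 3: 0.4·33 + 0.6·8 = 18
Route 4: 0.4·39 + 0.6·2 = 16.8
Route 5: 0.4·28 + 0.6·2 = 12.4
Route 6: 0.4·16 + 0.6·12 = 13.6
Route 7: 0.4·38 + 0.6·3 = 17
Highest Hurwicz score = 18 → Route 3.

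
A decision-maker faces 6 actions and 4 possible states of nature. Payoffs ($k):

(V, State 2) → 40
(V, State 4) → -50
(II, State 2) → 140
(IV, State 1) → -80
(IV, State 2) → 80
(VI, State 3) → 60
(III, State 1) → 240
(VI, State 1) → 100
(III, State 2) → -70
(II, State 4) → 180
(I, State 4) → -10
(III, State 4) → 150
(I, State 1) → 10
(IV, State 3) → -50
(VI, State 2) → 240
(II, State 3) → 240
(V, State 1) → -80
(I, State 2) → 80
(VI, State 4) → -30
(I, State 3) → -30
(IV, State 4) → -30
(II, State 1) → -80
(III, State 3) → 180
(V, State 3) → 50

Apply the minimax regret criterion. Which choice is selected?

Column bests: State 1=240, State 2=240, State 3=240, State 4=180.
I regrets: 230, 160, 270, 190 → max 270
II regrets: 320, 100, 0, 0 → max 320
III regrets: 0, 310, 60, 30 → max 310
IV regrets: 320, 160, 290, 210 → max 320
V regrets: 320, 200, 190, 230 → max 320
VI regrets: 140, 0, 180, 210 → max 210
Smallest max regret = 210 → VI.

VI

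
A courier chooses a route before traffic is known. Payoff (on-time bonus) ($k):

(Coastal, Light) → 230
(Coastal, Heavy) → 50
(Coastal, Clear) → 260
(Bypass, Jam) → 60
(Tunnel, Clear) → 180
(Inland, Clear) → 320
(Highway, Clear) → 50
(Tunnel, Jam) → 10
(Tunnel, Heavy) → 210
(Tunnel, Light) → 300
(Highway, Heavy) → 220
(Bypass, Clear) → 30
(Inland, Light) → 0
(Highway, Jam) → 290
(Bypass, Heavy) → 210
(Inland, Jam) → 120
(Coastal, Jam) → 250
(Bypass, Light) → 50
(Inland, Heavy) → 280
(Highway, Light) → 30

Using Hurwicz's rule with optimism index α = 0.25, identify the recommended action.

Coastal

Bypass: 0.25·210 + 0.75·30 = 75
Highway: 0.25·290 + 0.75·30 = 95
Tunnel: 0.25·300 + 0.75·10 = 82.5
Inland: 0.25·320 + 0.75·0 = 80
Coastal: 0.25·260 + 0.75·50 = 102.5
Highest Hurwicz score = 102.5 → Coastal.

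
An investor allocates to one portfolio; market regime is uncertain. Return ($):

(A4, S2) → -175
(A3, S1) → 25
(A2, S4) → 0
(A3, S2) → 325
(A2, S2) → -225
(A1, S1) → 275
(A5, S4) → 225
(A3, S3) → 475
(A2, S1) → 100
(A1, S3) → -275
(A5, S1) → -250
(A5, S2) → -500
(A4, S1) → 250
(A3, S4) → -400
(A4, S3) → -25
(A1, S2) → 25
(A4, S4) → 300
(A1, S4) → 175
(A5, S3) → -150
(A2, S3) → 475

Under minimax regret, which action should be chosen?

A4

Column bests: S1=275, S2=325, S3=475, S4=300.
A1 regrets: 0, 300, 750, 125 → max 750
A2 regrets: 175, 550, 0, 300 → max 550
A3 regrets: 250, 0, 0, 700 → max 700
A4 regrets: 25, 500, 500, 0 → max 500
A5 regrets: 525, 825, 625, 75 → max 825
Smallest max regret = 500 → A4.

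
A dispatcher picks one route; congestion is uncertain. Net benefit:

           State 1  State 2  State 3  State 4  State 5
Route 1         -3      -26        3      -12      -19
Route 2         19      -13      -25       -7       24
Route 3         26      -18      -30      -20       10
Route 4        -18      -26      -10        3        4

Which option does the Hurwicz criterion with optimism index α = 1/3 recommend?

Route 1: 1/3·3 + 2/3·(-26) = -49/3
Route 2: 1/3·24 + 2/3·(-25) = -26/3
Route 3: 1/3·26 + 2/3·(-30) = -34/3
Route 4: 1/3·4 + 2/3·(-26) = -16
Highest Hurwicz score = -26/3 → Route 2.

Route 2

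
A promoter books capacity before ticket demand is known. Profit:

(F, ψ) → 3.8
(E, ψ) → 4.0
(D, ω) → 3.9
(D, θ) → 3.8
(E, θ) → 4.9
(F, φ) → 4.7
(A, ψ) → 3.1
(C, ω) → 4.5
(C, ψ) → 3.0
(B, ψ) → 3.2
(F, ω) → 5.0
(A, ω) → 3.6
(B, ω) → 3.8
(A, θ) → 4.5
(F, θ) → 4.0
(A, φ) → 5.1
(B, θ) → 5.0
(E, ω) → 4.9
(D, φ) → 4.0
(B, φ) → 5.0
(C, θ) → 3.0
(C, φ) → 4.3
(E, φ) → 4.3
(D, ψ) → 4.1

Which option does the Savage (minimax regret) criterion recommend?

E

Column bests: θ=5.0, φ=5.1, ψ=4.1, ω=5.0.
A regrets: 0.5, 0.0, 1.0, 1.4 → max 1.4
B regrets: 0.0, 0.1, 0.9, 1.2 → max 1.2
C regrets: 2.0, 0.8, 1.1, 0.5 → max 2.0
D regrets: 1.2, 1.1, 0.0, 1.1 → max 1.2
E regrets: 0.1, 0.8, 0.1, 0.1 → max 0.8
F regrets: 1.0, 0.4, 0.3, 0.0 → max 1.0
Smallest max regret = 0.8 → E.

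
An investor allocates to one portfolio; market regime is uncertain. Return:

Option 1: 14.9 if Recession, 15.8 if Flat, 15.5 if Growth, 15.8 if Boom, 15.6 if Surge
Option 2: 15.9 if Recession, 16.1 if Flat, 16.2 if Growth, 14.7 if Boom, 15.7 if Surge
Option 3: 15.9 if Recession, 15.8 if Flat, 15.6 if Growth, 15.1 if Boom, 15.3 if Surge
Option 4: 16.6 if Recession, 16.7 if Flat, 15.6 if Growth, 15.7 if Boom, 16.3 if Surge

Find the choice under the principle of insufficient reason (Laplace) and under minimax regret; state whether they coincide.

laplace → Option 4; minimax regret → Option 4 (agree)

Row averages: Option 1=15.52, Option 2=15.72, Option 3=15.54, Option 4=16.18
Highest average = 16.18 → Option 4.
Column bests: Recession=16.6, Flat=16.7, Growth=16.2, Boom=15.8, Surge=16.3.
Option 1 regrets: 1.7, 0.9, 0.7, 0.0, 0.7 → max 1.7
Option 2 regrets: 0.7, 0.6, 0.0, 1.1, 0.6 → max 1.1
Option 3 regrets: 0.7, 0.9, 0.6, 0.7, 1.0 → max 1.0
Option 4 regrets: 0.0, 0.0, 0.6, 0.1, 0.0 → max 0.6
Smallest max regret = 0.6 → Option 4.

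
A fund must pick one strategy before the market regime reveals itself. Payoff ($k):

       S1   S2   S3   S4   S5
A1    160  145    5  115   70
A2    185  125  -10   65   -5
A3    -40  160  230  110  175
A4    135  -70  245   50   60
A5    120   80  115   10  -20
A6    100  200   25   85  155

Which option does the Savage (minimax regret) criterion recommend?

A5

Column bests: S1=185, S2=200, S3=245, S4=115, S5=175.
A1 regrets: 25, 55, 240, 0, 105 → max 240
A2 regrets: 0, 75, 255, 50, 180 → max 255
A3 regrets: 225, 40, 15, 5, 0 → max 225
A4 regrets: 50, 270, 0, 65, 115 → max 270
A5 regrets: 65, 120, 130, 105, 195 → max 195
A6 regrets: 85, 0, 220, 30, 20 → max 220
Smallest max regret = 195 → A5.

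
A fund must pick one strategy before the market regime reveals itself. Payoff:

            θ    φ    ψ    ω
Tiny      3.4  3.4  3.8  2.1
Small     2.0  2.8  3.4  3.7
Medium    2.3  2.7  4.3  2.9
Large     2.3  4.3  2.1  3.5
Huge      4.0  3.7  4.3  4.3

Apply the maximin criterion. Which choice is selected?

Row minima: Tiny=2.1, Small=2.0, Medium=2.3, Large=2.1, Huge=3.7
Best worst-case = 3.7 → Huge.

Huge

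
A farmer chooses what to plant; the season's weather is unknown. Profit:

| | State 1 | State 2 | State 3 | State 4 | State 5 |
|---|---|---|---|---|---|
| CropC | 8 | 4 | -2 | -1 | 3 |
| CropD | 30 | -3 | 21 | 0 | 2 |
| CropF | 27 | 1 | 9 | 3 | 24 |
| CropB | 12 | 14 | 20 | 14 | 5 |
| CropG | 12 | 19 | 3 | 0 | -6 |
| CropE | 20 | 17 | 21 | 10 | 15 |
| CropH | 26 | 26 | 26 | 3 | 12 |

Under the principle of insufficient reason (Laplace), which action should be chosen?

Row averages: CropC=2.4, CropD=10, CropF=12.8, CropB=13, CropG=5.6, CropE=16.6, CropH=18.6
Highest average = 18.6 → CropH.

CropH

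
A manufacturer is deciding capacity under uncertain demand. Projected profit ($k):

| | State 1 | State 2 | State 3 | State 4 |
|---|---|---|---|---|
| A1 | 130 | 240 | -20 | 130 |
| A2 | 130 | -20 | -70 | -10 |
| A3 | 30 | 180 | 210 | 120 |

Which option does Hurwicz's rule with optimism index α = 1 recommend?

A1

A1: 1·240 + 0·(-20) = 240
A2: 1·130 + 0·(-70) = 130
A3: 1·210 + 0·30 = 210
Highest Hurwicz score = 240 → A1.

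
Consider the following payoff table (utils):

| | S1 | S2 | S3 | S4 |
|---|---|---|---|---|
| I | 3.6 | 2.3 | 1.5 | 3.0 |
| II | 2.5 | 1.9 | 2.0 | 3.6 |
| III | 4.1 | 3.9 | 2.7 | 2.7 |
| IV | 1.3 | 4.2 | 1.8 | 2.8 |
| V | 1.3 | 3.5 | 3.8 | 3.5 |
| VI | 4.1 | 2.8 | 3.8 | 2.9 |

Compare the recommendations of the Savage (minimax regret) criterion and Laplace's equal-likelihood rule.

Column bests: S1=4.1, S2=4.2, S3=3.8, S4=3.6.
I regrets: 0.5, 1.9, 2.3, 0.6 → max 2.3
II regrets: 1.6, 2.3, 1.8, 0.0 → max 2.3
III regrets: 0.0, 0.3, 1.1, 0.9 → max 1.1
IV regrets: 2.8, 0.0, 2.0, 0.8 → max 2.8
V regrets: 2.8, 0.7, 0.0, 0.1 → max 2.8
VI regrets: 0.0, 1.4, 0.0, 0.7 → max 1.4
Smallest max regret = 1.1 → III.
Row averages: I=2.6, II=2.5, III=3.35, IV=2.525, V=3.025, VI=3.4
Highest average = 3.4 → VI.

minimax regret → III; laplace → VI (disagree)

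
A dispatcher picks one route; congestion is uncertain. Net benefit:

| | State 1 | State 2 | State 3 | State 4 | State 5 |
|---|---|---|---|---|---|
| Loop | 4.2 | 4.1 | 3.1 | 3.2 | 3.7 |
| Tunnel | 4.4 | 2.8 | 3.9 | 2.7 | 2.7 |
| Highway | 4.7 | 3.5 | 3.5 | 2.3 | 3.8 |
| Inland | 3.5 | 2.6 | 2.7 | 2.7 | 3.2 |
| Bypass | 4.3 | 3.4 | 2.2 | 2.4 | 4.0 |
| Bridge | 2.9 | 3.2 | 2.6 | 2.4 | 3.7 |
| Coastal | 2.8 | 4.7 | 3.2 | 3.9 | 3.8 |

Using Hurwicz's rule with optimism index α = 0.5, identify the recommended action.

Loop: 0.5·4.2 + 0.5·3.1 = 3.65
Tunnel: 0.5·4.4 + 0.5·2.7 = 3.55
Highway: 0.5·4.7 + 0.5·2.3 = 3.5
Inland: 0.5·3.5 + 0.5·2.6 = 3.05
Bypass: 0.5·4.3 + 0.5·2.2 = 3.25
Bridge: 0.5·3.7 + 0.5·2.4 = 3.05
Coastal: 0.5·4.7 + 0.5·2.8 = 3.75
Highest Hurwicz score = 3.75 → Coastal.

Coastal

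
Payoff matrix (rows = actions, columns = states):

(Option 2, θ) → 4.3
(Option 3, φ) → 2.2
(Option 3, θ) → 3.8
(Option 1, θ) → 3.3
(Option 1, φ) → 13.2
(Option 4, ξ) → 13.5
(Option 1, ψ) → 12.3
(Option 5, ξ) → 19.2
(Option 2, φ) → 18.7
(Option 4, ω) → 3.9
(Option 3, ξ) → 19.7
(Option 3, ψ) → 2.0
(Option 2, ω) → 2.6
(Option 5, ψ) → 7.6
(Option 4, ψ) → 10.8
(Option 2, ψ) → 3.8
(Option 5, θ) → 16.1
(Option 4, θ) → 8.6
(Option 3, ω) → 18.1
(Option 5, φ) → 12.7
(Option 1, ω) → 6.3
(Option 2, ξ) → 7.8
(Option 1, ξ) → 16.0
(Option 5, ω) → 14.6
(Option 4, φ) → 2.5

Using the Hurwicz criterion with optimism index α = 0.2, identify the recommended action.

Option 1: 0.2·16.0 + 0.8·3.3 = 5.84
Option 2: 0.2·18.7 + 0.8·2.6 = 5.82
Option 3: 0.2·19.7 + 0.8·2.0 = 5.54
Option 4: 0.2·13.5 + 0.8·2.5 = 4.7
Option 5: 0.2·19.2 + 0.8·7.6 = 9.92
Highest Hurwicz score = 9.92 → Option 5.

Option 5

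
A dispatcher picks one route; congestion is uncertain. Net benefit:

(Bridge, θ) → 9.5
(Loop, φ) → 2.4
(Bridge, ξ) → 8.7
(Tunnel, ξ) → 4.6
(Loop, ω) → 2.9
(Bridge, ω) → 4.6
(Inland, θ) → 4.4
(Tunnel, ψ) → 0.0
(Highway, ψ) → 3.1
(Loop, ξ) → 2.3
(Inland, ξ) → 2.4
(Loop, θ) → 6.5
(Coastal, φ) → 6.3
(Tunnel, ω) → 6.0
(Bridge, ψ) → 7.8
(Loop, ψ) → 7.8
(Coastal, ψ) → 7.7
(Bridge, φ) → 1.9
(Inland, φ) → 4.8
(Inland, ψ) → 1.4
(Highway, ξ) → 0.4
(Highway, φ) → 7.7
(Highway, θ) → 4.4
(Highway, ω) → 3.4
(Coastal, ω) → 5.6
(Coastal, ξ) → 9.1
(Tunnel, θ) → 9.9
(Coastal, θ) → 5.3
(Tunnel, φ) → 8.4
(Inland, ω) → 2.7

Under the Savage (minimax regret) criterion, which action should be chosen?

Column bests: θ=9.9, φ=8.4, ψ=7.8, ω=6.0, ξ=9.1.
Highway regrets: 5.5, 0.7, 4.7, 2.6, 8.7 → max 8.7
Coastal regrets: 4.6, 2.1, 0.1, 0.4, 0.0 → max 4.6
Bridge regrets: 0.4, 6.5, 0.0, 1.4, 0.4 → max 6.5
Loop regrets: 3.4, 6.0, 0.0, 3.1, 6.8 → max 6.8
Inland regrets: 5.5, 3.6, 6.4, 3.3, 6.7 → max 6.7
Tunnel regrets: 0.0, 0.0, 7.8, 0.0, 4.5 → max 7.8
Smallest max regret = 4.6 → Coastal.

Coastal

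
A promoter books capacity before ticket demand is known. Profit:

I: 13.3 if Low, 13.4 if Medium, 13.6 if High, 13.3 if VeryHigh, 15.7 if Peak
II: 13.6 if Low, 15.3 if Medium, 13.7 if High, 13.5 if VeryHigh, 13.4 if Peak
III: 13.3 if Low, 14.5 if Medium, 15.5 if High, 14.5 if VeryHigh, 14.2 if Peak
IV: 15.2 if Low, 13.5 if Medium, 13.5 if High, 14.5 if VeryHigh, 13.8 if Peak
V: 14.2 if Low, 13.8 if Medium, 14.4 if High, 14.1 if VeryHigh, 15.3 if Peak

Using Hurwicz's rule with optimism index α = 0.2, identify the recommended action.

I: 0.2·15.7 + 0.8·13.3 = 13.78
II: 0.2·15.3 + 0.8·13.4 = 13.78
III: 0.2·15.5 + 0.8·13.3 = 13.74
IV: 0.2·15.2 + 0.8·13.5 = 13.84
V: 0.2·15.3 + 0.8·13.8 = 14.1
Highest Hurwicz score = 14.1 → V.

V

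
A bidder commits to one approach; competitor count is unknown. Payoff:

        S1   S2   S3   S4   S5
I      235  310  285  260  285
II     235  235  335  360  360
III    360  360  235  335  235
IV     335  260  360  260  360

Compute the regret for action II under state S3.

Best payoff under S3 is 360.
Regret = 360 − 335 = 25.

25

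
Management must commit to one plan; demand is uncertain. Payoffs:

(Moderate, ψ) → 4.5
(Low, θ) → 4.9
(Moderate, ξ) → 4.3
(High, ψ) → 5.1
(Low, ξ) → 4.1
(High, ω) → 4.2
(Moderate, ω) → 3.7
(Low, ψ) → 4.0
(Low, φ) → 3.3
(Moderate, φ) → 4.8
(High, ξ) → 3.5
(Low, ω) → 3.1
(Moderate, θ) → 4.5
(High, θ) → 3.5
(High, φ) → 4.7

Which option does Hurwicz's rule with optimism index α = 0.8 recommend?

Low: 0.8·4.9 + 0.2·3.1 = 4.54
Moderate: 0.8·4.8 + 0.2·3.7 = 4.58
High: 0.8·5.1 + 0.2·3.5 = 4.78
Highest Hurwicz score = 4.78 → High.

High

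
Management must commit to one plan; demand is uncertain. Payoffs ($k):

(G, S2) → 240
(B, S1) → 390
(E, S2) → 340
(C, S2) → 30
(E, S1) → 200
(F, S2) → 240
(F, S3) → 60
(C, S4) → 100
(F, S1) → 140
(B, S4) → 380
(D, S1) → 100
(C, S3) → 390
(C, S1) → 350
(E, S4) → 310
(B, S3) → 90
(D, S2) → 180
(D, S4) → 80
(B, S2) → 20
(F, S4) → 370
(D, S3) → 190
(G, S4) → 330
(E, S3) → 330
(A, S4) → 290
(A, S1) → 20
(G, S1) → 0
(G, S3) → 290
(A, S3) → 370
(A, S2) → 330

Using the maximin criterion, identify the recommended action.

E

Row minima: A=20, B=20, C=30, D=80, E=200, F=60, G=0
Best worst-case = 200 → E.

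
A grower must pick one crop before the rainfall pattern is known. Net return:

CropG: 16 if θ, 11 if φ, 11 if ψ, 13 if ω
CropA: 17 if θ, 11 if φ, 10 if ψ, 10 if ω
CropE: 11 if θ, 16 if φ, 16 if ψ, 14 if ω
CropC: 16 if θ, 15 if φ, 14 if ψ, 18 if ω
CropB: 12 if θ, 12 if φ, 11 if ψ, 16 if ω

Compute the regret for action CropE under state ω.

4

Best payoff under ω is 18.
Regret = 18 − 14 = 4.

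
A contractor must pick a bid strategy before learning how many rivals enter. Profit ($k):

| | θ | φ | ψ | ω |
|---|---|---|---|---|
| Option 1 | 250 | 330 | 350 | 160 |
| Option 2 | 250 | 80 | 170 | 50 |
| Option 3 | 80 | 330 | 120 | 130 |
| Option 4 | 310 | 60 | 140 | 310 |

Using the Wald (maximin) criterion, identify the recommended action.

Option 1

Row minima: Option 1=160, Option 2=50, Option 3=80, Option 4=60
Best worst-case = 160 → Option 1.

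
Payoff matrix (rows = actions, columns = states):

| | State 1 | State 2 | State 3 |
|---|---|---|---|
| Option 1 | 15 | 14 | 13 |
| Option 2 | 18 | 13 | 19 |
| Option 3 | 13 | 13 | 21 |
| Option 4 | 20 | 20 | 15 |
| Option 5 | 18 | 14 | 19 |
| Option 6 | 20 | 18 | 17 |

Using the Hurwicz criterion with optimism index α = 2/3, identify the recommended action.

Option 6

Option 1: 2/3·15 + 1/3·13 = 43/3
Option 2: 2/3·19 + 1/3·13 = 17
Option 3: 2/3·21 + 1/3·13 = 55/3
Option 4: 2/3·20 + 1/3·15 = 55/3
Option 5: 2/3·19 + 1/3·14 = 52/3
Option 6: 2/3·20 + 1/3·17 = 19
Highest Hurwicz score = 19 → Option 6.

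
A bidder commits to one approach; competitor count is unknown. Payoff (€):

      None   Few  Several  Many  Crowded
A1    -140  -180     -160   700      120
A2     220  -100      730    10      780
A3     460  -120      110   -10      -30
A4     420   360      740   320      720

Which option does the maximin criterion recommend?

Row minima: A1=-180, A2=-100, A3=-120, A4=320
Best worst-case = 320 → A4.

A4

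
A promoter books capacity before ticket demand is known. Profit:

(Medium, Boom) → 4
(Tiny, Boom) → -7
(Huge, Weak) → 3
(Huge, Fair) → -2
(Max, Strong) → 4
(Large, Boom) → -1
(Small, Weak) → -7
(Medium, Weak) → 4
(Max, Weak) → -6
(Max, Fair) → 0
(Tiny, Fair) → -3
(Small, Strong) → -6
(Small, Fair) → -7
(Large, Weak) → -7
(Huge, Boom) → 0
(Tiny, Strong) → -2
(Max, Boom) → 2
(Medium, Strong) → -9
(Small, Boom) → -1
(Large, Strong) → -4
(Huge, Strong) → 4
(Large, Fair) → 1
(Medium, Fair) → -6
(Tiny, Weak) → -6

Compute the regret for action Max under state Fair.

1

Best payoff under Fair is 1.
Regret = 1 − 0 = 1.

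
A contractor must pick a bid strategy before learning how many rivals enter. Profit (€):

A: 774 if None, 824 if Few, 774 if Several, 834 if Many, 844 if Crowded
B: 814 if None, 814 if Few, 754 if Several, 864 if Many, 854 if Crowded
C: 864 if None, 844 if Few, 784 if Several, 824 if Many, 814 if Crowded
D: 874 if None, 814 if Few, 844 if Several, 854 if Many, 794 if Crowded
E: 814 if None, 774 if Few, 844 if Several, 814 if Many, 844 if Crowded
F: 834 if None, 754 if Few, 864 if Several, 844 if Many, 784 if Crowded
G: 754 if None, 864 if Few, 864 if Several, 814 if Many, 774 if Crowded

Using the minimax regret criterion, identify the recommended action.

D

Column bests: None=874, Few=864, Several=864, Many=864, Crowded=854.
A regrets: 100, 40, 90, 30, 10 → max 100
B regrets: 60, 50, 110, 0, 0 → max 110
C regrets: 10, 20, 80, 40, 40 → max 80
D regrets: 0, 50, 20, 10, 60 → max 60
E regrets: 60, 90, 20, 50, 10 → max 90
F regrets: 40, 110, 0, 20, 70 → max 110
G regrets: 120, 0, 0, 50, 80 → max 120
Smallest max regret = 60 → D.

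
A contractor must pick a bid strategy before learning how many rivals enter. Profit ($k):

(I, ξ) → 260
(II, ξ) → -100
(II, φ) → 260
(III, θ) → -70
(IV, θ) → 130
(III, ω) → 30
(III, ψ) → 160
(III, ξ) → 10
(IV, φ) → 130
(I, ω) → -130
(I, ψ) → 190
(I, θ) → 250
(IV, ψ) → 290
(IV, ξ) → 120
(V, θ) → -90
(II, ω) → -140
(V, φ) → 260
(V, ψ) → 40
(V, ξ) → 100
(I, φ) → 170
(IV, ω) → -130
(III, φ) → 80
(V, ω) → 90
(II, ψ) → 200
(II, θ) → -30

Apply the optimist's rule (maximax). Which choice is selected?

IV

Row maxima: I=260, II=260, III=160, IV=290, V=260
Best best-case = 290 → IV.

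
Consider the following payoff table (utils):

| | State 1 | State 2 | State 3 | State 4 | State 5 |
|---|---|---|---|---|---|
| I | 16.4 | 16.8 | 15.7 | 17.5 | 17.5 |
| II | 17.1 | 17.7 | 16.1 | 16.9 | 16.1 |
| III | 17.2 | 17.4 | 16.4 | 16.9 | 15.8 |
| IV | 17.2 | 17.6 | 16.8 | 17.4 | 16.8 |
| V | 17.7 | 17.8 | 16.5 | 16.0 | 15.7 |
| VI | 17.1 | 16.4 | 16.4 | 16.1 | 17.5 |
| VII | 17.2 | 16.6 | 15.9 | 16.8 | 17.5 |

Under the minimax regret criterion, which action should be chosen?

Column bests: State 1=17.7, State 2=17.8, State 3=16.8, State 4=17.5, State 5=17.5.
I regrets: 1.3, 1.0, 1.1, 0.0, 0.0 → max 1.3
II regrets: 0.6, 0.1, 0.7, 0.6, 1.4 → max 1.4
III regrets: 0.5, 0.4, 0.4, 0.6, 1.7 → max 1.7
IV regrets: 0.5, 0.2, 0.0, 0.1, 0.7 → max 0.7
V regrets: 0.0, 0.0, 0.3, 1.5, 1.8 → max 1.8
VI regrets: 0.6, 1.4, 0.4, 1.4, 0.0 → max 1.4
VII regrets: 0.5, 1.2, 0.9, 0.7, 0.0 → max 1.2
Smallest max regret = 0.7 → IV.

IV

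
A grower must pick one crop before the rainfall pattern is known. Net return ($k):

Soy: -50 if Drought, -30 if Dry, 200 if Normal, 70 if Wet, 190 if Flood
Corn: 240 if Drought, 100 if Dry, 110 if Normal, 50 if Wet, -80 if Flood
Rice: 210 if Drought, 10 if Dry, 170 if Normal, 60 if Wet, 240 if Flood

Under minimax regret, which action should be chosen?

Column bests: Drought=240, Dry=100, Normal=200, Wet=70, Flood=240.
Soy regrets: 290, 130, 0, 0, 50 → max 290
Corn regrets: 0, 0, 90, 20, 320 → max 320
Rice regrets: 30, 90, 30, 10, 0 → max 90
Smallest max regret = 90 → Rice.

Rice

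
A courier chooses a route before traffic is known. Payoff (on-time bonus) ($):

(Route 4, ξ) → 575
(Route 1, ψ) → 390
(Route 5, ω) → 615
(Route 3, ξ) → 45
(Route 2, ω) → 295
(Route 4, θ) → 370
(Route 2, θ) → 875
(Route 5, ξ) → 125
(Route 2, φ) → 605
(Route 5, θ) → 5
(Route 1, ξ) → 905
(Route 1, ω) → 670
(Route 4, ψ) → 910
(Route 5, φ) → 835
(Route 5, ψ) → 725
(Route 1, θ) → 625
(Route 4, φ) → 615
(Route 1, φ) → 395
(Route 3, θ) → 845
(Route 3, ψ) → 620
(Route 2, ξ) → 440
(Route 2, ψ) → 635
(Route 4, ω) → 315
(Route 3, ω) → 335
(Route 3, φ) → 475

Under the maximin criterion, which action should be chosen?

Row minima: Route 1=390, Route 2=295, Route 3=45, Route 4=315, Route 5=5
Best worst-case = 390 → Route 1.

Route 1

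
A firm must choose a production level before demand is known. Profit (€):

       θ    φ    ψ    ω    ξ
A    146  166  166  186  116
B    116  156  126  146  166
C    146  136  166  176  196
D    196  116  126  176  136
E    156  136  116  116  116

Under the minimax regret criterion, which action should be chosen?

Column bests: θ=196, φ=166, ψ=166, ω=186, ξ=196.
A regrets: 50, 0, 0, 0, 80 → max 80
B regrets: 80, 10, 40, 40, 30 → max 80
C regrets: 50, 30, 0, 10, 0 → max 50
D regrets: 0, 50, 40, 10, 60 → max 60
E regrets: 40, 30, 50, 70, 80 → max 80
Smallest max regret = 50 → C.

C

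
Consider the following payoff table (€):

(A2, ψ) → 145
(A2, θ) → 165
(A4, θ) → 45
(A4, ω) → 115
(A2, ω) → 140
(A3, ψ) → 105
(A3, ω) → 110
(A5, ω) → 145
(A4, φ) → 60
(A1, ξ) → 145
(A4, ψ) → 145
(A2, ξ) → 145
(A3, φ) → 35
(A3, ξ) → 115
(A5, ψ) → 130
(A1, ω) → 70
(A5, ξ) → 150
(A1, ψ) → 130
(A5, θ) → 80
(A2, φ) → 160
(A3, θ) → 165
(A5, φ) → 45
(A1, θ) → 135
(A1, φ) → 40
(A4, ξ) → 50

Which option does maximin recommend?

A2

Row minima: A1=40, A2=140, A3=35, A4=45, A5=45
Best worst-case = 140 → A2.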